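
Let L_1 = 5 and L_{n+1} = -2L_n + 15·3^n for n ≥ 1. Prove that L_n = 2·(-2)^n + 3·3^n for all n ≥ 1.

Base case: L_1 = 5, and 2·(-2)^1 + 3·3^1 = -4 + 9 = 5.
Assume L_r = 2·(-2)^r + 3·3^r for some r ≥ 1.
Then L_{r+1} = -2L_r + 15·3^r = -2·(2·(-2)^r + 3·3^r) + 15·3^r = 2·(-2)^{r+1} − 6·3^r + 15·3^r = 2·(-2)^{r+1} + 9·3^r = 2·(-2)^{r+1} + 3·3^{r+1}.
Hence L_n = 2·(-2)^n + 3·3^n for every n ≥ 1, by induction.

L_n = 2·(-2)^n + 3·3^n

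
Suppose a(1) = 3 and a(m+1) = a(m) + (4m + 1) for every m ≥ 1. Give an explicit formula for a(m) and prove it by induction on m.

Claim: a(m) = 2m^2 − m + 2.

Base case: a(1) = 3, and 2·1^2 − 1 + 2 = 3.
Assume a(r) = 2r^2 − r + 2.
Then a(r+1) = a(r) + (4r + 1) = (2r^2 − r + 2) + (4r + 1) = 2r^2 + 3r + 3,
and 2·(r+1)^2 − (r+1) + 2 = 2r^2 + 3r + 3.
This completes the inductive step, so a(m) = 2m^2 − m + 2 for all m ≥ 1.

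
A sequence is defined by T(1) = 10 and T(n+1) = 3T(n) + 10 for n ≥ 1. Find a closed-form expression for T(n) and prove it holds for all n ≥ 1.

Claim: T(n) = 5·3^n − 5.

Base case: T(1) = 10, and 5·3^1 − 5 = 15 − 5 = 10.
Assume T(j) = 5·3^j − 5 for some j ≥ 1.
Then T(j+1) = 3T(j) + 10 = 3·(5·3^j − 5) + 10 = 15·3^j − 15 + 10 = 5·3^{j+1} − 5.
So the formula holds for j+1, and by induction T(n) = 5·3^n − 5 for all n ≥ 1.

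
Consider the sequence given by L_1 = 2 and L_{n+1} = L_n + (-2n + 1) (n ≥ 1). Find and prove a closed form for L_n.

Claim: L_n = -n^2 + 2n + 1.

Base case: L_1 = 2, and -1^2 + 2·1 + 1 = 2.
Assume L_r = -r^2 + 2r + 1.
Then L_{r+1} = L_r + (-2r + 1) = (-r^2 + 2r + 1) + (-2r + 1) = -r^2 + 2,
and -(r+1)^2 + 2·(r+1) + 1 = -r^2 + 2.
By induction, L_n = -n^2 + 2n + 1 for all n ≥ 1.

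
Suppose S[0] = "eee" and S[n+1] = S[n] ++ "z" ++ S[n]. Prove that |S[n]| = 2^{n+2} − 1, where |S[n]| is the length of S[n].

Base case: |S[0]| = 3, and 2^{0+2} − 1 = 3.
Assume |S[j]| = 2^{j+2} − 1.
Then |S[j+1]| = |S[j]| + 1 + |S[j]| = 2|S[j]| + 1 = 2(2^{j+2} − 1) + 1 = 2^{j+3} − 2 + 1 = 2^{j+3} − 1.
Hence |S[n]| = 2^{n+2} − 1 for every n ≥ 0, by induction.

|S[n]| = 2^{n+2} − 1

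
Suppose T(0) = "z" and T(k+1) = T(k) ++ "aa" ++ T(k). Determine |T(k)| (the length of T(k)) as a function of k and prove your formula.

Claim: |T(k)| = 3·2^k − 2.

Base case: |T(0)| = 1, and 3·2^0 − 2 = 1.
Assume |T(m)| = 3·2^m − 2.
Then |T(m+1)| = |T(m)| + 2 + |T(m)| = 2|T(m)| + 2 = 2(3·2^m − 2) + 2 = 3·2^{m+1} − 4 + 2 = 3·2^{m+1} − 2.
Hence |T(k)| = 3·2^k − 2 for every k ≥ 0, by induction.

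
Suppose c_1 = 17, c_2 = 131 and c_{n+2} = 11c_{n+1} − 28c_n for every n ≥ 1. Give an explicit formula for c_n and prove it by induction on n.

Claim: c_n = 3·7^n − 4^n.

Base cases: c_1 = 17 and 3·7^1 − 4^1 = 17; c_2 = 131 and 3·7^2 − 4^2 = 131.
Assume c_j = 3·7^j − 4^j for all 1 ≤ j ≤ m, where m ≥ 2.
Then c_{m+1} = 11c_m − 28c_{m−1} = 11·(3·7^m − 4^m) − 28·(3·7^{m−1} − 4^{m−1}) = 3·(11·7 − 28)7^{m−1} − (11·4 − 28)4^{m−1} = 147·7^{m−1} − 16·4^{m−1} = 3·7^{m+1} − 4^{m+1}.
By strong induction, c_n = 3·7^n − 4^n for all n ≥ 1.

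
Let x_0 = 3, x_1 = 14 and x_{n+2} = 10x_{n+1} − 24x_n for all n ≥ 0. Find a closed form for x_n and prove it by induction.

Claim: x_n = 2·4^n + 6^n.

Base cases: x_0 = 3 and 2·4^0 + 6^0 = 3; x_1 = 14 and 2·4^1 + 6^1 = 14.
Assume x_j = 2·4^j + 6^j for all 0 ≤ j ≤ r, where r ≥ 1.
Then x_{r+1} = 10x_r − 24x_{r−1} = 10·(2·4^r + 6^r) − 24·(2·4^{r−1} + 6^{r−1}) = 2·(10·4 − 24)4^{r−1} + (10·6 − 24)6^{r−1} = 32·4^{r−1} + 36·6^{r−1} = 2·4^{r+1} + 6^{r+1}.
This completes the inductive step, so x_n = 2·4^n + 6^n for all n ≥ 0.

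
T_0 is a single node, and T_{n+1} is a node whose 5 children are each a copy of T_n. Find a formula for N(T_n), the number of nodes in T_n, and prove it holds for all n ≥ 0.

Claim: N(T_n) = (5^{n+1} − 1)/4.

Base case: N(T_0) = 1, and (5^{0+1} − 1)/4 = 1.
Assume N(T_j) = (5^{j+1} − 1)/4.
Then N(T_{j+1}) = 1 + 5N(T_j) = 1 + 5·(5^{j+1} − 1)/4 = 1 + (5^{j+2} − 5)/4 = (4 + 5^{j+2} − 5)/4 = (5^{j+2} − 1)/4.
This completes the inductive step, so N(T_n) = (5^{n+1} − 1)/4 for all n ≥ 0.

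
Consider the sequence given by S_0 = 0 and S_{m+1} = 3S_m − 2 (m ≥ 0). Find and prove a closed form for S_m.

Claim: S_m = -3^m + 1.

Base case: S_0 = 0, and -3^0 + 1 = -1 + 1 = 0.
Assume S_r = -3^r + 1 for some r ≥ 0.
Then S_{r+1} = 3S_r − 2 = 3·(-3^r + 1) − 2 = -3^{r+1} + 3 − 2 = -3^{r+1} + 1.
Hence S_m = -3^m + 1 for every m ≥ 0, by induction.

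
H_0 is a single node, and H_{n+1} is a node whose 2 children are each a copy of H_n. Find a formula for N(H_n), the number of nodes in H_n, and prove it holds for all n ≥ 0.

Claim: N(H_n) = 2^{n+1} − 1.

Base case: N(H_0) = 1, and 2^{0+1} − 1 = 1.
Assume N(H_j) = 2^{j+1} − 1.
Then N(H_{j+1}) = 1 + 2N(H_j) = 1 + 2(2^{j+1} − 1) = 2^{j+2} − 2 + 1 = 2^{j+2} − 1.
So the formula holds for j+1, and by induction N(H_n) = 2^{n+1} − 1 for all n ≥ 0.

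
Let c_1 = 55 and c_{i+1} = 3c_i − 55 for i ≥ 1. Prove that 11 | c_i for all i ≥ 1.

Base case: c_1 = 55 = 11·5, so 11 | c_1.
Assume 11 | c_j, so c_j = 11t for some integer t.
Then c_{j+1} = 3c_j − 55 = 3·(11t) − 55 = 11(3t − 5), so 11 | c_{j+1}.
Hence 11 | c_i for every i ≥ 1, by induction.

11 | c_i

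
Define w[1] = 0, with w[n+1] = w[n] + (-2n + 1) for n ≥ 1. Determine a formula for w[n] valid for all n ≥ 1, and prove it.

Claim: w[n] = -n^2 + 2n − 1.

Base case: w[1] = 0, and -1^2 + 2·1 − 1 = 0.
Assume w[m] = -m^2 + 2m − 1.
Then w[m+1] = w[m] + (-2m + 1) = (-m^2 + 2m − 1) + (-2m + 1) = -m^2,
and -(m+1)^2 + 2·(m+1) − 1 = -m^2.
Hence w[n] = -n^2 + 2n − 1 for every n ≥ 1, by induction.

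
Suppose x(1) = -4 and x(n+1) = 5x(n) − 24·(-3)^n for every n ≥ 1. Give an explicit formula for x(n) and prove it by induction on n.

Claim: x(n) = 5^n + 3·(-3)^n.

Base case: x(1) = -4, and 5^1 + 3·(-3)^1 = 5 − 9 = -4.
Assume x(r) = 5^r + 3·(-3)^r for some r ≥ 1.
Then x(r+1) = 5x(r) − 24·(-3)^r = 5·(5^r + 3·(-3)^r) − 24·(-3)^r = 5^{r+1} + 15·(-3)^r − 24·(-3)^r = 5^{r+1} − 9·(-3)^r = 5^{r+1} + 3·(-3)^{r+1}.
This completes the inductive step, so x(n) = 5^n + 3·(-3)^n for all n ≥ 1.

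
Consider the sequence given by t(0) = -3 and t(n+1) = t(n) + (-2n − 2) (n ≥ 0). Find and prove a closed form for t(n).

Claim: t(n) = -n^2 − n − 3.

Base case: t(0) = -3, and -0^2 − 0 − 3 = -3.
Assume t(m) = -m^2 − m − 3.
Then t(m+1) = t(m) + (-2m − 2) = (-m^2 − m − 3) + (-2m − 2) = -m^2 − 3m − 5,
and -(m+1)^2 − (m+1) − 3 = -m^2 − 3m − 5.
By induction, t(n) = -n^2 − n − 3 for all n ≥ 0.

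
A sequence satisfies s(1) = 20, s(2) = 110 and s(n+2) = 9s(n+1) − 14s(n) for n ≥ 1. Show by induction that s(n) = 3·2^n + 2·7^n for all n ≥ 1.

Base cases: s(1) = 20 and 3·2^1 + 2·7^1 = 20; s(2) = 110 and 3·2^2 + 2·7^2 = 110.
Assume s(j) = 3·2^j + 2·7^j for all 1 ≤ j ≤ r, where r ≥ 2.
Then s(r+1) = 9s(r) − 14s(r−1) = 9·(3·2^r + 2·7^r) − 14·(3·2^{r−1} + 2·7^{r−1}) = 3·(9·2 − 14)2^{r−1} + 2·(9·7 − 14)7^{r−1} = 12·2^{r−1} + 98·7^{r−1} = 3·2^{r+1} + 2·7^{r+1}.
Hence s(n) = 3·2^n + 2·7^n for every n ≥ 1, by strong induction.

s(n) = 3·2^n + 2·7^n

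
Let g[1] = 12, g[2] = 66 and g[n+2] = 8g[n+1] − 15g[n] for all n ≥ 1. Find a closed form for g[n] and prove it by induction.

Claim: g[n] = 3·5^n − 3^n.

Base cases: g[1] = 12 and 3·5^1 − 3^1 = 12; g[2] = 66 and 3·5^2 − 3^2 = 66.
Assume g[i] = 3·5^i − 3^i for all 1 ≤ i ≤ j, where j ≥ 2.
Then g[j+1] = 8g[j] − 15g[j−1] = 8·(3·5^j − 3^j) − 15·(3·5^{j−1} − 3^{j−1}) = 3·(8·5 − 15)5^{j−1} − (8·3 − 15)3^{j−1} = 75·5^{j−1} − 9·3^{j−1} = 3·5^{j+1} − 3^{j+1}.
Hence g[n] = 3·5^n − 3^n for every n ≥ 1, by strong induction.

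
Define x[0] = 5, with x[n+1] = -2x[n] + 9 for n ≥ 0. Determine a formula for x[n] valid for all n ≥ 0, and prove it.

Claim: x[n] = 2·(-2)^n + 3.

Base case: x[0] = 5, and 2·(-2)^0 + 3 = 2 + 3 = 5.
Assume x[m] = 2·(-2)^m + 3 for some m ≥ 0.
Then x[m+1] = -2x[m] + 9 = -2·(2·(-2)^m + 3) + 9 = -4·(-2)^m − 6 + 9 = 2·(-2)^{m+1} + 3.
This completes the inductive step, so x[n] = 2·(-2)^n + 3 for all n ≥ 0.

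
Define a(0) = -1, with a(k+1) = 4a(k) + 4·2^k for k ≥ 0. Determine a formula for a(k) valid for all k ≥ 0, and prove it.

Claim: a(k) = 4^k − 2·2^k.

Base case: a(0) = -1, and 4^0 − 2·2^0 = 1 − 2 = -1.
Assume a(m) = 4^m − 2·2^m for some m ≥ 0.
Then a(m+1) = 4a(m) + 4·2^m = 4·(4^m − 2·2^m) + 4·2^m = 4^{m+1} − 8·2^m + 4·2^m = 4^{m+1} − 4·2^m = 4^{m+1} − 2·2^{m+1}.
So the formula holds for m+1, and by induction a(k) = 4^k − 2·2^k for all k ≥ 0.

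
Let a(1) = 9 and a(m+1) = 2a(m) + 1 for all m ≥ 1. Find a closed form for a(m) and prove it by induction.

Claim: a(m) = 5·2^m − 1.

Base case: a(1) = 9, and 5·2^1 − 1 = 10 − 1 = 9.
Assume a(j) = 5·2^j − 1 for some j ≥ 1.
Then a(j+1) = 2a(j) + 1 = 2·(5·2^j − 1) + 1 = 10·2^j − 2 + 1 = 5·2^{j+1} − 1.
So the formula holds for j+1, and by induction a(m) = 5·2^m − 1 for all m ≥ 1.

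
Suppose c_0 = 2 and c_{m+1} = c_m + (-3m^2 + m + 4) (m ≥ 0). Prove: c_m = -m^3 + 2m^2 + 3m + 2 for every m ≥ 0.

Base case: c_0 = 2, and -0^3 + 2·0^2 + 3·0 + 2 = 2.
Assume c_j = -j^3 + 2j^2 + 3j + 2.
Then c_{j+1} = c_j + (-3j^2 + j + 4) = (-j^3 + 2j^2 + 3j + 2) + (-3j^2 + j + 4) = -j^3 − j^2 + 4j + 6,
and -(j+1)^3 + 2·(j+1)^2 + 3·(j+1) + 2 = -j^3 − j^2 + 4j + 6.
By induction, c_m = -m^3 + 2m^2 + 3m + 2 for all m ≥ 0.

c_m = -m^3 + 2m^2 + 3m + 2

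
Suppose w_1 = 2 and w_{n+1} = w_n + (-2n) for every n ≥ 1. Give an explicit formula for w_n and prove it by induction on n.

Claim: w_n = -n^2 + n + 2.

Base case: w_1 = 2, and -1^2 + 1 + 2 = 2.
Assume w_m = -m^2 + m + 2.
Then w_{m+1} = w_m + (-2m) = (-m^2 + m + 2) + (-2m) = -m^2 − m + 2,
and -(m+1)^2 + (m+1) + 2 = -m^2 − m + 2.
Hence w_n = -n^2 + n + 2 for every n ≥ 1, by induction.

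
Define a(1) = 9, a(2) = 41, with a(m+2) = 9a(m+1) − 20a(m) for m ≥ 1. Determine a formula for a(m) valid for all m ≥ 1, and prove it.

Claim: a(m) = 4^m + 5^m.

Base cases: a(1) = 9 and 4^1 + 5^1 = 9; a(2) = 41 and 4^2 + 5^2 = 41.
Assume a(i) = 4^i + 5^i for all 1 ≤ i ≤ j, where j ≥ 2.
Then a(j+1) = 9a(j) − 20a(j−1) = 9·(4^j + 5^j) − 20·(4^{j−1} + 5^{j−1}) = (9·4 − 20)4^{j−1} + (9·5 − 20)5^{j−1} = 16·4^{j−1} + 25·5^{j−1} = 4^{j+1} + 5^{j+1}.
By strong induction, a(m) = 4^m + 5^m for all m ≥ 1.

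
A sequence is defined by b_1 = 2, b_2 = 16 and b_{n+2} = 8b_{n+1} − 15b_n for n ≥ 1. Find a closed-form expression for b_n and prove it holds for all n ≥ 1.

Claim: b_n = 5^n − 3^n.

Base cases: b_1 = 2 and 5^1 − 3^1 = 2; b_2 = 16 and 5^2 − 3^2 = 16.
Assume b_j = 5^j − 3^j for all 1 ≤ j ≤ r, where r ≥ 2.
Then b_{r+1} = 8b_r − 15b_{r−1} = 8·(5^r − 3^r) − 15·(5^{r−1} − 3^{r−1}) = (8·5 − 15)5^{r−1} − (8·3 − 15)3^{r−1} = 25·5^{r−1} − 9·3^{r−1} = 5^{r+1} − 3^{r+1}.
Hence b_n = 5^n − 3^n for every n ≥ 1, by strong induction.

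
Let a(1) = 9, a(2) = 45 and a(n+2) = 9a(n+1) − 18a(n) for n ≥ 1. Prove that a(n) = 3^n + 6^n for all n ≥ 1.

Base cases: a(1) = 9 and 3^1 + 6^1 = 9; a(2) = 45 and 3^2 + 6^2 = 45.
Assume a(i) = 3^i + 6^i for all 1 ≤ i ≤ j, where j ≥ 2.
Then a(j+1) = 9a(j) − 18a(j−1) = 9·(3^j + 6^j) − 18·(3^{j−1} + 6^{j−1}) = (9·3 − 18)3^{j−1} + (9·6 − 18)6^{j−1} = 9·3^{j−1} + 36·6^{j−1} = 3^{j+1} + 6^{j+1}.
This completes the inductive step, so a(n) = 3^n + 6^n for all n ≥ 1.

a(n) = 3^n + 6^n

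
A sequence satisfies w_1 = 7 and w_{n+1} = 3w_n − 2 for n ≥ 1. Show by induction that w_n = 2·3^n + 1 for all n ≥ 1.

Base case: w_1 = 7, and 2·3^1 + 1 = 6 + 1 = 7.
Assume w_r = 2·3^r + 1 for some r ≥ 1.
Then w_{r+1} = 3w_r − 2 = 3·(2·3^r + 1) − 2 = 6·3^r + 3 − 2 = 2·3^{r+1} + 1.
So the formula holds for r+1, and by induction w_n = 2·3^n + 1 for all n ≥ 1.

w_n = 2·3^n + 1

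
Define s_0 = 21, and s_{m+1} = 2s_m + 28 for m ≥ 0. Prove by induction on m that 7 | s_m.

Base case: s_0 = 21 = 7·3, so 7 | s_0.
Assume 7 | s_j, so s_j = 7t for some integer t.
Then s_{j+1} = 2s_j + 28 = 2·(7t) + 28 = 7(2t + 4), so 7 | s_{j+1}.
This completes the inductive step, so 7 | s_m for all m ≥ 0.

7 | s_m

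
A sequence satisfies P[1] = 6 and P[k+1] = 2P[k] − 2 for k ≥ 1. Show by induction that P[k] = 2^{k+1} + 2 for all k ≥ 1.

Base case: P[1] = 6, and 2^{1+1} + 2 = 4 + 2 = 6.
Assume P[j] = 2^{j+1} + 2 for some j ≥ 1.
Then P[j+1] = 2P[j] − 2 = 2·(2^{j+1} + 2) − 2 = 2^{j+2} + 4 − 2 = 2^{j+2} + 2.
By induction, P[k] = 2^{k+1} + 2 for all k ≥ 1.

P[k] = 2^{k+1} + 2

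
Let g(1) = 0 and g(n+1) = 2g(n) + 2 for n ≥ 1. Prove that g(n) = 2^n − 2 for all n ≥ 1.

Base case: g(1) = 0, and 2^1 − 2 = 2 − 2 = 0.
Assume g(j) = 2^j − 2 for some j ≥ 1.
Then g(j+1) = 2g(j) + 2 = 2·(2^j − 2) + 2 = 2^{j+1} − 4 + 2 = 2^{j+1} − 2.
This completes the inductive step, so g(n) = 2^n − 2 for all n ≥ 1.

g(n) = 2^n − 2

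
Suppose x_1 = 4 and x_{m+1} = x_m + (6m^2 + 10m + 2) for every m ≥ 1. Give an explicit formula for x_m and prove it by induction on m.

Claim: x_m = 2m^3 + 2m^2 − 2m + 2.

Base case: x_1 = 4, and 2·1^3 + 2·1^2 − 2·1 + 2 = 4.
Assume x_k = 2k^3 + 2k^2 − 2k + 2.
Then x_{k+1} = x_k + (6k^2 + 10k + 2) = (2k^3 + 2k^2 − 2k + 2) + (6k^2 + 10k + 2) = 2k^3 + 8k^2 + 8k + 4,
and 2·(k+1)^3 + 2·(k+1)^2 − 2·(k+1) + 2 = 2k^3 + 8k^2 + 8k + 4.
This completes the inductive step, so x_m = 2m^3 + 2m^2 − 2m + 2 for all m ≥ 1.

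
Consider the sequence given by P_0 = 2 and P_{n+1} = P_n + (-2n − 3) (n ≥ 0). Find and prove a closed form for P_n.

Claim: P_n = -n^2 − 2n + 2.

Base case: P_0 = 2, and -0^2 − 2·0 + 2 = 2.
Assume P_k = -k^2 − 2k + 2.
Then P_{k+1} = P_k + (-2k − 3) = (-k^2 − 2k + 2) + (-2k − 3) = -k^2 − 4k − 1,
and -(k+1)^2 − 2·(k+1) + 2 = -k^2 − 4k − 1.
This completes the inductive step, so P_n = -n^2 − 2n + 2 for all n ≥ 0.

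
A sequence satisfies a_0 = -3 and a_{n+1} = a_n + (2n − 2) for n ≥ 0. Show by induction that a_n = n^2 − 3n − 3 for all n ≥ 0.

Base case: a_0 = -3, and 0^2 − 3·0 − 3 = -3.
Assume a_k = k^2 − 3k − 3.
Then a_{k+1} = a_k + (2k − 2) = (k^2 − 3k − 3) + (2k − 2) = k^2 − k − 5,
and (k+1)^2 − 3·(k+1) − 3 = k^2 − k − 5.
Hence a_n = n^2 − 3n − 3 for every n ≥ 0, by induction.

a_n = n^2 − 3n − 3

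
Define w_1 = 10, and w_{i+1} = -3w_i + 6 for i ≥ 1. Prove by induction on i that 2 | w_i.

Base case: w_1 = 10 = 2·5, so 2 | w_1.
Assume 2 | w_j, so w_j = 2t for some integer t.
Then w_{j+1} = -3w_j + 6 = -3·(2t) + 6 = 2(-3t + 3), so 2 | w_{j+1}.
Hence 2 | w_i for every i ≥ 1, by induction.

2 | w_i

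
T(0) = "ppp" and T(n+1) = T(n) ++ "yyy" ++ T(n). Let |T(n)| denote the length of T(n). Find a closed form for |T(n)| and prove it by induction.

Claim: |T(n)| = 6·2^n − 3.

Base case: |T(0)| = 3, and 6·2^0 − 3 = 3.
Assume |T(j)| = 6·2^j − 3.
Then |T(j+1)| = |T(j)| + 3 + |T(j)| = 2|T(j)| + 3 = 2(6·2^j − 3) + 3 = 6·2^{j+1} − 6 + 3 = 6·2^{j+1} − 3.
Hence |T(n)| = 6·2^n − 3 for every n ≥ 0, by induction.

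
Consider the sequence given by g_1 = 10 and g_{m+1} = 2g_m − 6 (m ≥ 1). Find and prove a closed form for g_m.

Claim: g_m = 2^{m+1} + 6.

Base case: g_1 = 10, and 2^{1+1} + 6 = 4 + 6 = 10.
Assume g_k = 2^{k+1} + 6 for some k ≥ 1.
Then g_{k+1} = 2g_k − 6 = 2·(2^{k+1} + 6) − 6 = 2^{k+2} + 12 − 6 = 2^{k+2} + 6.
Hence g_m = 2^{m+1} + 6 for every m ≥ 1, by induction.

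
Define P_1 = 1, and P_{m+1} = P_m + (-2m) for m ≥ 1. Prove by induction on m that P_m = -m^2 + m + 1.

Base case: P_1 = 1, and -1^2 + 1 + 1 = 1.
Assume P_j = -j^2 + j + 1.
Then P_{j+1} = P_j + (-2j) = (-j^2 + j + 1) + (-2j) = -j^2 − j + 1,
and -(j+1)^2 + (j+1) + 1 = -j^2 − j + 1.
By induction, P_m = -m^2 + m + 1 for all m ≥ 1.

P_m = -m^2 + m + 1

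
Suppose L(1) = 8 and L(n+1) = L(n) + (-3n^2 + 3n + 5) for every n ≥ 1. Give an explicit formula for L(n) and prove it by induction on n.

Claim: L(n) = -n^3 + 3n^2 + 3n + 3.

Base case: L(1) = 8, and -1^3 + 3·1^2 + 3·1 + 3 = 8.
Assume L(j) = -j^3 + 3j^2 + 3j + 3.
Then L(j+1) = L(j) + (-3j^2 + 3j + 5) = (-j^3 + 3j^2 + 3j + 3) + (-3j^2 + 3j + 5) = -j^3 + 6j + 8,
and -(j+1)^3 + 3·(j+1)^2 + 3·(j+1) + 3 = -j^3 + 6j + 8.
This completes the inductive step, so L(n) = -n^3 + 3n^2 + 3n + 3 for all n ≥ 1.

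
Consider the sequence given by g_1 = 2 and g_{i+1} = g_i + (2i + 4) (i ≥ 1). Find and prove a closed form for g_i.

Claim: g_i = i^2 + 3i − 2.

Base case: g_1 = 2, and 1^2 + 3·1 − 2 = 2.
Assume g_m = m^2 + 3m − 2.
Then g_{m+1} = g_m + (2m + 4) = (m^2 + 3m − 2) + (2m + 4) = m^2 + 5m + 2,
and (m+1)^2 + 3·(m+1) − 2 = m^2 + 5m + 2.
This completes the inductive step, so g_i = i^2 + 3i − 2 for all i ≥ 1.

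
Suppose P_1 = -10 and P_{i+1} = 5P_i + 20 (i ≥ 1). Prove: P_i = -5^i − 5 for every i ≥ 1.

Base case: P_1 = -10, and -5^1 − 5 = -5 − 5 = -10.
Assume P_j = -5^j − 5 for some j ≥ 1.
Then P_{j+1} = 5P_j + 20 = 5·(-5^j − 5) + 20 = -5^{j+1} − 25 + 20 = -5^{j+1} − 5.
This completes the inductive step, so P_i = -5^i − 5 for all i ≥ 1.

P_i = -5^i − 5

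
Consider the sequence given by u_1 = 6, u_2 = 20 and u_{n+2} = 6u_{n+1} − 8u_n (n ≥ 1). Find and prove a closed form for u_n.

Claim: u_n = 4^n + 2^n.

Base cases: u_1 = 6 and 4^1 + 2^1 = 6; u_2 = 20 and 4^2 + 2^2 = 20.
Assume u_i = 4^i + 2^i for all 1 ≤ i ≤ j, where j ≥ 2.
Then u_{j+1} = 6u_j − 8u_{j−1} = 6·(4^j + 2^j) − 8·(4^{j−1} + 2^{j−1}) = (6·4 − 8)4^{j−1} + (6·2 − 8)2^{j−1} = 16·4^{j−1} + 4·2^{j−1} = 4^{j+1} + 2^{j+1}.
This completes the inductive step, so u_n = 4^n + 2^n for all n ≥ 1.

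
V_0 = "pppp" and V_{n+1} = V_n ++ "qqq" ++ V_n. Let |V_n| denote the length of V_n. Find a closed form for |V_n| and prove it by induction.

Claim: |V_n| = 7·2^n − 3.

Base case: |V_0| = 4, and 7·2^0 − 3 = 4.
Assume |V_j| = 7·2^j − 3.
Then |V_{j+1}| = |V_j| + 3 + |V_j| = 2|V_j| + 3 = 2(7·2^j − 3) + 3 = 7·2^{j+1} − 6 + 3 = 7·2^{j+1} − 3.
So the formula holds for j+1, and by induction |V_n| = 7·2^n − 3 for all n ≥ 0.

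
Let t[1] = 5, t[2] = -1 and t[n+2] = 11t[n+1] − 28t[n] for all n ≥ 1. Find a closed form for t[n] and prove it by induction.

Claim: t[n] = 3·4^n − 7^n.

Base cases: t[1] = 5 and 3·4^1 − 7^1 = 5; t[2] = -1 and 3·4^2 − 7^2 = -1.
Assume t[j] = 3·4^j − 7^j for all 1 ≤ j ≤ m, where m ≥ 2.
Then t[m+1] = 11t[m] − 28t[m−1] = 11·(3·4^m − 7^m) − 28·(3·4^{m−1} − 7^{m−1}) = 3·(11·4 − 28)4^{m−1} − (11·7 − 28)7^{m−1} = 48·4^{m−1} − 49·7^{m−1} = 3·4^{m+1} − 7^{m+1}.
Hence t[n] = 3·4^n − 7^n for every n ≥ 1, by strong induction.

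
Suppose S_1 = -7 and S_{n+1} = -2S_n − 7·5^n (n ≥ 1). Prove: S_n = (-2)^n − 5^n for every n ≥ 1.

Base case: S_1 = -7, and (-2)^1 − 5^1 = -2 − 5 = -7.
Assume S_r = (-2)^r − 5^r for some r ≥ 1.
Then S_{r+1} = -2S_r − 7·5^r = -2·((-2)^r − 5^r) − 7·5^r = (-2)^{r+1} + 2·5^r − 7·5^r = (-2)^{r+1} − 5·5^r = (-2)^{r+1} − 5^{r+1}.
So the formula holds for r+1, and by induction S_n = (-2)^n − 5^n for all n ≥ 1.

S_n = (-2)^n − 5^n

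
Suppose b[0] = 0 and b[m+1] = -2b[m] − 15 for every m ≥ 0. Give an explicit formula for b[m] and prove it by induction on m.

Claim: b[m] = 5·(-2)^m − 5.

Base case: b[0] = 0, and 5·(-2)^0 − 5 = 5 − 5 = 0.
Assume b[j] = 5·(-2)^j − 5 for some j ≥ 0.
Then b[j+1] = -2b[j] − 15 = -2·(5·(-2)^j − 5) − 15 = -10·(-2)^j + 10 − 15 = 5·(-2)^{j+1} − 5.
So the formula holds for j+1, and by induction b[m] = 5·(-2)^m − 5 for all m ≥ 0.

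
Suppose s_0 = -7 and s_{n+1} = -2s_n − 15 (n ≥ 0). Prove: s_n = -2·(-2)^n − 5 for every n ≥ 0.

Base case: s_0 = -7, and -2·(-2)^0 − 5 = -2 − 5 = -7.
Assume s_k = -2·(-2)^k − 5 for some k ≥ 0.
Then s_{k+1} = -2s_k − 15 = -2·(-2·(-2)^k − 5) − 15 = 4·(-2)^k + 10 − 15 = -2·(-2)^{k+1} − 5.
By induction, s_n = -2·(-2)^n − 5 for all n ≥ 0.

s_n = -2·(-2)^n − 5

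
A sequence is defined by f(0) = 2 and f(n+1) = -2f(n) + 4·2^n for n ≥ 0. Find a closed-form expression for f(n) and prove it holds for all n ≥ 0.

Claim: f(n) = (-2)^n + 2^n.

Base case: f(0) = 2, and (-2)^0 + 2^0 = 1 + 1 = 2.
Assume f(k) = (-2)^k + 2^k for some k ≥ 0.
Then f(k+1) = -2f(k) + 4·2^k = -2·((-2)^k + 2^k) + 4·2^k = (-2)^{k+1} − 2·2^k + 4·2^k = (-2)^{k+1} + 2·2^k = (-2)^{k+1} + 2^{k+1}.
This completes the inductive step, so f(n) = (-2)^n + 2^n for all n ≥ 0.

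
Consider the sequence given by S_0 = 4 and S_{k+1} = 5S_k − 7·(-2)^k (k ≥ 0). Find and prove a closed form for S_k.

Claim: S_k = 3·5^k + (-2)^k.

Base case: S_0 = 4, and 3·5^0 + (-2)^0 = 3 + 1 = 4.
Assume S_j = 3·5^j + (-2)^j for some j ≥ 0.
Then S_{j+1} = 5S_j − 7·(-2)^j = 5·(3·5^j + (-2)^j) − 7·(-2)^j = 3·5^{j+1} + 5·(-2)^j − 7·(-2)^j = 3·5^{j+1} − 2·(-2)^j = 3·5^{j+1} + (-2)^{j+1}.
This completes the inductive step, so S_k = 3·5^k + (-2)^k for all k ≥ 0.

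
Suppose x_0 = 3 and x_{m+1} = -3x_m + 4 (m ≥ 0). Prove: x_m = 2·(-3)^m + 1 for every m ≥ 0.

Base case: x_0 = 3, and 2·(-3)^0 + 1 = 2 + 1 = 3.
Assume x_k = 2·(-3)^k + 1 for some k ≥ 0.
Then x_{k+1} = -3x_k + 4 = -3·(2·(-3)^k + 1) + 4 = -6·(-3)^k − 3 + 4 = 2·(-3)^{k+1} + 1.
By induction, x_m = 2·(-3)^m + 1 for all m ≥ 0.

x_m = 2·(-3)^m + 1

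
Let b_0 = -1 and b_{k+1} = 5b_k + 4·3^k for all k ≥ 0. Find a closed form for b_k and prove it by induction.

Claim: b_k = 5^k − 2·3^k.

Base case: b_0 = -1, and 5^0 − 2·3^0 = 1 − 2 = -1.
Assume b_r = 5^r − 2·3^r for some r ≥ 0.
Then b_{r+1} = 5b_r + 4·3^r = 5·(5^r − 2·3^r) + 4·3^r = 5^{r+1} − 10·3^r + 4·3^r = 5^{r+1} − 6·3^r = 5^{r+1} − 2·3^{r+1}.
Hence b_k = 5^k − 2·3^k for every k ≥ 0, by induction.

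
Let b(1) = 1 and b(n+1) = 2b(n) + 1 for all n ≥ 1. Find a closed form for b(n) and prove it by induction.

Claim: b(n) = 2^n − 1.

Base case: b(1) = 1, and 2^1 − 1 = 2 − 1 = 1.
Assume b(k) = 2^k − 1 for some k ≥ 1.
Then b(k+1) = 2b(k) + 1 = 2·(2^k − 1) + 1 = 2^{k+1} − 2 + 1 = 2^{k+1} − 1.
Hence b(n) = 2^n − 1 for every n ≥ 1, by induction.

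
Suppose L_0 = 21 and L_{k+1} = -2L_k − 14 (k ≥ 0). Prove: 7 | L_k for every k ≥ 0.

Base case: L_0 = 21 = 7·3, so 7 | L_0.
Assume 7 | L_r, so L_r = 7t for some integer t.
Then L_{r+1} = -2L_r − 14 = -2·(7t) − 14 = 7(-2t − 2), so 7 | L_{r+1}.
So the property holds for r+1, and by induction 7 | L_k for all k ≥ 0.

7 | L_k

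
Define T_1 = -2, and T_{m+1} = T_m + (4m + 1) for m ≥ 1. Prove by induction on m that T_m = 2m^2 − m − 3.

Base case: T_1 = -2, and 2·1^2 − 1 − 3 = -2.
Assume T_r = 2r^2 − r − 3.
Then T_{r+1} = T_r + (4r + 1) = (2r^2 − r − 3) + (4r + 1) = 2r^2 + 3r − 2,
and 2·(r+1)^2 − (r+1) − 3 = 2r^2 + 3r − 2.
This completes the inductive step, so T_m = 2m^2 − m − 3 for all m ≥ 1.

T_m = 2m^2 − m − 3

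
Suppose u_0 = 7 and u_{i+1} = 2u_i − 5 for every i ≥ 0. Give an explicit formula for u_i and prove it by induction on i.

Claim: u_i = 2^{i+1} + 5.

Base case: u_0 = 7, and 2^{0+1} + 5 = 2 + 5 = 7.
Assume u_r = 2^{r+1} + 5 for some r ≥ 0.
Then u_{r+1} = 2u_r − 5 = 2·(2^{r+1} + 5) − 5 = 2^{r+2} + 10 − 5 = 2^{r+2} + 5.
So the formula holds for r+1, and by induction u_i = 2^{i+1} + 5 for all i ≥ 0.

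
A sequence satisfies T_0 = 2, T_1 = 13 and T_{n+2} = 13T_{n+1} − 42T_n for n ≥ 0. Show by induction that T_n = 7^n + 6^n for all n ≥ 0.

Base cases: T_0 = 2 and 7^0 + 6^0 = 2; T_1 = 13 and 7^1 + 6^1 = 13.
Assume T_j = 7^j + 6^j for all 0 ≤ j ≤ k, where k ≥ 1.
Then T_{k+1} = 13T_k − 42T_{k−1} = 13·(7^k + 6^k) − 42·(7^{k−1} + 6^{k−1}) = (13·7 − 42)7^{k−1} + (13·6 − 42)6^{k−1} = 49·7^{k−1} + 36·6^{k−1} = 7^{k+1} + 6^{k+1}.
By strong induction, T_n = 7^n + 6^n for all n ≥ 0.

T_n = 7^n + 6^n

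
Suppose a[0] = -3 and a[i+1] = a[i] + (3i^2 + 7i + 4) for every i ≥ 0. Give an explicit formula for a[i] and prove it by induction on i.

Claim: a[i] = i^3 + 2i^2 + i − 3.

Base case: a[0] = -3, and 0^3 + 2·0^2 + 0 − 3 = -3.
Assume a[j] = j^3 + 2j^2 + j − 3.
Then a[j+1] = a[j] + (3j^2 + 7j + 4) = (j^3 + 2j^2 + j − 3) + (3j^2 + 7j + 4) = j^3 + 5j^2 + 8j + 1,
and (j+1)^3 + 2·(j+1)^2 + (j+1) − 3 = j^3 + 5j^2 + 8j + 1.
This completes the inductive step, so a[i] = i^3 + 2i^2 + i − 3 for all i ≥ 0.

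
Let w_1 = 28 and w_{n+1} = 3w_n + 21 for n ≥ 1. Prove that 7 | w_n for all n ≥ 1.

Base case: w_1 = 28 = 7·4, so 7 | w_1.
Assume 7 | w_m, so w_m = 7t for some integer t.
Then w_{m+1} = 3w_m + 21 = 3·(7t) + 21 = 7(3t + 3), so 7 | w_{m+1}.
This completes the inductive step, so 7 | w_n for all n ≥ 1.

7 | w_n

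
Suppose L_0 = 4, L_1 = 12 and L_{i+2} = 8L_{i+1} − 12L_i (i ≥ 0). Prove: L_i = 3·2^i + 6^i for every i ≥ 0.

Base cases: L_0 = 4 and 3·2^0 + 6^0 = 4; L_1 = 12 and 3·2^1 + 6^1 = 12.
Assume L_j = 3·2^j + 6^j for all 0 ≤ j ≤ m, where m ≥ 1.
Then L_{m+1} = 8L_m − 12L_{m−1} = 8·(3·2^m + 6^m) − 12·(3·2^{m−1} + 6^{m−1}) = 3·(8·2 − 12)2^{m−1} + (8·6 − 12)6^{m−1} = 12·2^{m−1} + 36·6^{m−1} = 3·2^{m+1} + 6^{m+1}.
By strong induction, L_i = 3·2^i + 6^i for all i ≥ 0.

L_i = 3·2^i + 6^i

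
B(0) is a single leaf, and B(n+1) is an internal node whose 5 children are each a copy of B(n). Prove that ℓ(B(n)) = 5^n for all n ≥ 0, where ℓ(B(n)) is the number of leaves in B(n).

Base case: ℓ(B(0)) = 1, and 5^0 = 1.
Assume ℓ(B(m)) = 5^m.
Then ℓ(B(m+1)) = 5·ℓ(B(m)) = 5·5^m = 5^{m+1}.
This completes the inductive step, so ℓ(B(n)) = 5^n for all n ≥ 0.

ℓ(B(n)) = 5^n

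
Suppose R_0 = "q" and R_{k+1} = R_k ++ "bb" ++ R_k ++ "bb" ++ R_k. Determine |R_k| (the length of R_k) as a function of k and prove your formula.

Claim: |R_k| = 3^{k+1} − 2.

Base case: |R_0| = 1, and 3^{0+1} − 2 = 1.
Assume |R_r| = 3^{r+1} − 2.
Then |R_{r+1}| = 3|R_r| + 4 = 3(3^{r+1} − 2) + 4 = 3^{r+2} − 6 + 4 = 3^{r+2} − 2.
By induction, |R_k| = 3^{k+1} − 2 for all k ≥ 0.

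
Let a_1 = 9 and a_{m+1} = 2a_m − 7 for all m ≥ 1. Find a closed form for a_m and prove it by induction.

Claim: a_m = 2^m + 7.

Base case: a_1 = 9, and 2^1 + 7 = 2 + 7 = 9.
Assume a_j = 2^j + 7 for some j ≥ 1.
Then a_{j+1} = 2a_j − 7 = 2·(2^j + 7) − 7 = 2^{j+1} + 14 − 7 = 2^{j+1} + 7.
This completes the inductive step, so a_m = 2^m + 7 for all m ≥ 1.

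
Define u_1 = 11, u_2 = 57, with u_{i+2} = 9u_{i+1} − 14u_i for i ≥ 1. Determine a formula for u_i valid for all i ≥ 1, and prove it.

Claim: u_i = 2·2^i + 7^i.

Base cases: u_1 = 11 and 2·2^1 + 7^1 = 11; u_2 = 57 and 2·2^2 + 7^2 = 57.
Assume u_j = 2·2^j + 7^j for all 1 ≤ j ≤ m, where m ≥ 2.
Then u_{m+1} = 9u_m − 14u_{m−1} = 9·(2·2^m + 7^m) − 14·(2·2^{m−1} + 7^{m−1}) = 2·(9·2 − 14)2^{m−1} + (9·7 − 14)7^{m−1} = 8·2^{m−1} + 49·7^{m−1} = 2·2^{m+1} + 7^{m+1}.
So the formula holds for m+1, and by strong induction u_i = 2·2^i + 7^i for all i ≥ 1.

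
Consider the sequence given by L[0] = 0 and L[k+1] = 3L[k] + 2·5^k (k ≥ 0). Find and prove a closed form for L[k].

Claim: L[k] = -3^k + 5^k.

Base case: L[0] = 0, and -3^0 + 5^0 = -1 + 1 = 0.
Assume L[r] = -3^r + 5^r for some r ≥ 0.
Then L[r+1] = 3L[r] + 2·5^r = 3·(-3^r + 5^r) + 2·5^r = -3^{r+1} + 3·5^r + 2·5^r = -3^{r+1} + 5·5^r = -3^{r+1} + 5^{r+1}.
So the formula holds for r+1, and by induction L[k] = -3^k + 5^k for all k ≥ 0.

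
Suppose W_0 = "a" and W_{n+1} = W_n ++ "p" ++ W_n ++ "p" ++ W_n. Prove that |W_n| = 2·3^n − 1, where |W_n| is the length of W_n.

Base case: |W_0| = 1, and 2·3^0 − 1 = 1.
Assume |W_k| = 2·3^k − 1.
Then |W_{k+1}| = 3|W_k| + 2 = 3(2·3^k − 1) + 2 = 2·3^{k+1} − 3 + 2 = 2·3^{k+1} − 1.
Hence |W_n| = 2·3^n − 1 for every n ≥ 0, by induction.

|W_n| = 2·3^n − 1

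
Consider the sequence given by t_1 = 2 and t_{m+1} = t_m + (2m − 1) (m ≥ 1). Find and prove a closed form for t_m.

Claim: t_m = m^2 − 2m + 3.

Base case: t_1 = 2, and 1^2 − 2·1 + 3 = 2.
Assume t_j = j^2 − 2j + 3.
Then t_{j+1} = t_j + (2j − 1) = (j^2 − 2j + 3) + (2j − 1) = j^2 + 2,
and (j+1)^2 − 2·(j+1) + 3 = j^2 + 2.
This completes the inductive step, so t_m = m^2 − 2m + 3 for all m ≥ 1.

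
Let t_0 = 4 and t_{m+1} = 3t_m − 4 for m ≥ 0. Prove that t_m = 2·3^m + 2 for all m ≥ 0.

Base case: t_0 = 4, and 2·3^0 + 2 = 2 + 2 = 4.
Assume t_r = 2·3^r + 2 for some r ≥ 0.
Then t_{r+1} = 3t_r − 4 = 3·(2·3^r + 2) − 4 = 6·3^r + 6 − 4 = 2·3^{r+1} + 2.
By induction, t_m = 2·3^m + 2 for all m ≥ 0.

t_m = 2·3^m + 2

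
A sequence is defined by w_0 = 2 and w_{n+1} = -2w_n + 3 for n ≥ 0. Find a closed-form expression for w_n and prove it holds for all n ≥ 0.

Claim: w_n = (-2)^n + 1.

Base case: w_0 = 2, and (-2)^0 + 1 = 1 + 1 = 2.
Assume w_m = (-2)^m + 1 for some m ≥ 0.
Then w_{m+1} = -2w_m + 3 = -2·((-2)^m + 1) + 3 = -2·(-2)^m − 2 + 3 = (-2)^{m+1} + 1.
So the formula holds for m+1, and by induction w_n = (-2)^n + 1 for all n ≥ 0.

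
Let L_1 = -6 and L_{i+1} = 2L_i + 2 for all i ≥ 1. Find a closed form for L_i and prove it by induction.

Claim: L_i = -2^{i+1} − 2.

Base case: L_1 = -6, and -2^{1+1} − 2 = -4 − 2 = -6.
Assume L_r = -2^{r+1} − 2 for some r ≥ 1.
Then L_{r+1} = 2L_r + 2 = 2·(-2^{r+1} − 2) + 2 = -2^{r+2} − 4 + 2 = -2^{r+2} − 2.
So the formula holds for r+1, and by induction L_i = -2^{i+1} − 2 for all i ≥ 1.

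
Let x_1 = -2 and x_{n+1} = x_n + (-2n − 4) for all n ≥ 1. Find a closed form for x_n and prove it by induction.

Claim: x_n = -n^2 − 3n + 2.

Base case: x_1 = -2, and -1^2 − 3·1 + 2 = -2.
Assume x_j = -j^2 − 3j + 2.
Then x_{j+1} = x_j + (-2j − 4) = (-j^2 − 3j + 2) + (-2j − 4) = -j^2 − 5j − 2,
and -(j+1)^2 − 3·(j+1) + 2 = -j^2 − 5j − 2.
This completes the inductive step, so x_n = -n^2 − 3n + 2 for all n ≥ 1.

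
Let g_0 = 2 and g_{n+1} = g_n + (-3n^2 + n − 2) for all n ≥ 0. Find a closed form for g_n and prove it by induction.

Claim: g_n = -n^3 + 2n^2 − 3n + 2.

Base case: g_0 = 2, and -0^3 + 2·0^2 − 3·0 + 2 = 2.
Assume g_j = -j^3 + 2j^2 − 3j + 2.
Then g_{j+1} = g_j + (-3j^2 + j − 2) = (-j^3 + 2j^2 − 3j + 2) + (-3j^2 + j − 2) = -j^3 − j^2 − 2j,
and -(j+1)^3 + 2·(j+1)^2 − 3·(j+1) + 2 = -j^3 − j^2 − 2j.
This completes the inductive step, so g_n = -n^3 + 2n^2 − 3n + 2 for all n ≥ 0.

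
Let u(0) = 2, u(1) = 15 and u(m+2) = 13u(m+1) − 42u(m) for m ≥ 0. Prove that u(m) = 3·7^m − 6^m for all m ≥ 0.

Base cases: u(0) = 2 and 3·7^0 − 6^0 = 2; u(1) = 15 and 3·7^1 − 6^1 = 15.
Assume u(j) = 3·7^j − 6^j for all 0 ≤ j ≤ r, where r ≥ 1.
Then u(r+1) = 13u(r) − 42u(r−1) = 13·(3·7^r − 6^r) − 42·(3·7^{r−1} − 6^{r−1}) = 3·(13·7 − 42)7^{r−1} − (13·6 − 42)6^{r−1} = 147·7^{r−1} − 36·6^{r−1} = 3·7^{r+1} − 6^{r+1}.
This completes the inductive step, so u(m) = 3·7^m − 6^m for all m ≥ 0.

u(m) = 3·7^m − 6^m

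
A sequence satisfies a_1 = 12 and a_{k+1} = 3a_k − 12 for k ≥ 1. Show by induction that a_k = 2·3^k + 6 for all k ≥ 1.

Base case: a_1 = 12, and 2·3^1 + 6 = 6 + 6 = 12.
Assume a_r = 2·3^r + 6 for some r ≥ 1.
Then a_{r+1} = 3a_r − 12 = 3·(2·3^r + 6) − 12 = 6·3^r + 18 − 12 = 2·3^{r+1} + 6.
This completes the inductive step, so a_k = 2·3^k + 6 for all k ≥ 1.

a_k = 2·3^k + 6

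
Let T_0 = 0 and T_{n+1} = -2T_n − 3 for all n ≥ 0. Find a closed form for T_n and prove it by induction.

Claim: T_n = (-2)^n − 1.

Base case: T_0 = 0, and (-2)^0 − 1 = 1 − 1 = 0.
Assume T_j = (-2)^j − 1 for some j ≥ 0.
Then T_{j+1} = -2T_j − 3 = -2·((-2)^j − 1) − 3 = -2·(-2)^j + 2 − 3 = (-2)^{j+1} − 1.
By induction, T_n = (-2)^n − 1 for all n ≥ 0.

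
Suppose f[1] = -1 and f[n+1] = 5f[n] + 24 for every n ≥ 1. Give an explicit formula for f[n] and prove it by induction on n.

Claim: f[n] = 5^n − 6.

Base case: f[1] = -1, and 5^1 − 6 = 5 − 6 = -1.
Assume f[k] = 5^k − 6 for some k ≥ 1.
Then f[k+1] = 5f[k] + 24 = 5·(5^k − 6) + 24 = 5^{k+1} − 30 + 24 = 5^{k+1} − 6.
This completes the inductive step, so f[n] = 5^n − 6 for all n ≥ 1.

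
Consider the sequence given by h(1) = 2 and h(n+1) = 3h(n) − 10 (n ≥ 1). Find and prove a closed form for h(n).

Claim: h(n) = -3^n + 5.

Base case: h(1) = 2, and -3^1 + 5 = -3 + 5 = 2.
Assume h(k) = -3^k + 5 for some k ≥ 1.
Then h(k+1) = 3h(k) − 10 = 3·(-3^k + 5) − 10 = -3^{k+1} + 15 − 10 = -3^{k+1} + 5.
So the formula holds for k+1, and by induction h(n) = -3^n + 5 for all n ≥ 1.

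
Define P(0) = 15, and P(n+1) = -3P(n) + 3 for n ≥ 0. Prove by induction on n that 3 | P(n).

Base case: P(0) = 15 = 3·5, so 3 | P(0).
Assume 3 | P(j), so P(j) = 3t for some integer t.
Then P(j+1) = -3P(j) + 3 = -3·(3t) + 3 = 3(-3t + 1), so 3 | P(j+1).
Hence 3 | P(n) for every n ≥ 0, by induction.

3 | P(n)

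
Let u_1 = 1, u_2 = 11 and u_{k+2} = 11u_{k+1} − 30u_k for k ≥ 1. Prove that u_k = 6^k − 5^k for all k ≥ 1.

Base cases: u_1 = 1 and 6^1 − 5^1 = 1; u_2 = 11 and 6^2 − 5^2 = 11.
Assume u_j = 6^j − 5^j for all 1 ≤ j ≤ r, where r ≥ 2.
Then u_{r+1} = 11u_r − 30u_{r−1} = 11·(6^r − 5^r) − 30·(6^{r−1} − 5^{r−1}) = (11·6 − 30)6^{r−1} − (11·5 − 30)5^{r−1} = 36·6^{r−1} − 25·5^{r−1} = 6^{r+1} − 5^{r+1}.
Hence u_k = 6^k − 5^k for every k ≥ 1, by strong induction.

u_k = 6^k − 5^k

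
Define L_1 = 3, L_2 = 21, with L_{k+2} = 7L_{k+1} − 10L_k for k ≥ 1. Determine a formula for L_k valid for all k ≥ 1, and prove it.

Claim: L_k = -2^k + 5^k.

Base cases: L_1 = 3 and -2^1 + 5^1 = 3; L_2 = 21 and -2^2 + 5^2 = 21.
Assume L_j = -2^j + 5^j for all 1 ≤ j ≤ m, where m ≥ 2.
Then L_{m+1} = 7L_m − 10L_{m−1} = 7·(-2^m + 5^m) − 10·(-2^{m−1} + 5^{m−1}) = -(7·2 − 10)2^{m−1} + (7·5 − 10)5^{m−1} = -4·2^{m−1} + 25·5^{m−1} = -2^{m+1} + 5^{m+1}.
This completes the inductive step, so L_k = -2^k + 5^k for all k ≥ 1.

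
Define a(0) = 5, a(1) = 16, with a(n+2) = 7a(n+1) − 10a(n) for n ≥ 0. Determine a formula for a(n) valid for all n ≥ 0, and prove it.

Claim: a(n) = 3·2^n + 2·5^n.

Base cases: a(0) = 5 and 3·2^0 + 2·5^0 = 5; a(1) = 16 and 3·2^1 + 2·5^1 = 16.
Assume a(j) = 3·2^j + 2·5^j for all 0 ≤ j ≤ m, where m ≥ 1.
Then a(m+1) = 7a(m) − 10a(m−1) = 7·(3·2^m + 2·5^m) − 10·(3·2^{m−1} + 2·5^{m−1}) = 3·(7·2 − 10)2^{m−1} + 2·(7·5 − 10)5^{m−1} = 12·2^{m−1} + 50·5^{m−1} = 3·2^{m+1} + 2·5^{m+1}.
Hence a(n) = 3·2^n + 2·5^n for every n ≥ 0, by strong induction.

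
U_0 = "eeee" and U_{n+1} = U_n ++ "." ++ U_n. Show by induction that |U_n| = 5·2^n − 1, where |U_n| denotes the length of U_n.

Base case: |U_0| = 4, and 5·2^0 − 1 = 4.
Assume |U_r| = 5·2^r − 1.
Then |U_{r+1}| = |U_r| + 1 + |U_r| = 2|U_r| + 1 = 2(5·2^r − 1) + 1 = 5·2^{r+1} − 2 + 1 = 5·2^{r+1} − 1.
So the formula holds for r+1, and by induction |U_n| = 5·2^n − 1 for all n ≥ 0.

|U_n| = 5·2^n − 1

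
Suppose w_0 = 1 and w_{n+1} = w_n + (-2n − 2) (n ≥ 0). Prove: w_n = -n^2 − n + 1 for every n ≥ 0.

Base case: w_0 = 1, and -0^2 − 0 + 1 = 1.
Assume w_m = -m^2 − m + 1.
Then w_{m+1} = w_m + (-2m − 2) = (-m^2 − m + 1) + (-2m − 2) = -m^2 − 3m − 1,
and -(m+1)^2 − (m+1) + 1 = -m^2 − 3m − 1.
Hence w_n = -n^2 − n + 1 for every n ≥ 0, by induction.

w_n = -n^2 − n + 1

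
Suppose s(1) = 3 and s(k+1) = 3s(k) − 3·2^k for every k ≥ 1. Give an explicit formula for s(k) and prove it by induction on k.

Claim: s(k) = -3^k + 3·2^k.

Base case: s(1) = 3, and -3^1 + 3·2^1 = -3 + 6 = 3.
Assume s(j) = -3^j + 3·2^j for some j ≥ 1.
Then s(j+1) = 3s(j) − 3·2^j = 3·(-3^j + 3·2^j) − 3·2^j = -3^{j+1} + 9·2^j − 3·2^j = -3^{j+1} + 6·2^j = -3^{j+1} + 3·2^{j+1}.
This completes the inductive step, so s(k) = -3^k + 3·2^k for all k ≥ 1.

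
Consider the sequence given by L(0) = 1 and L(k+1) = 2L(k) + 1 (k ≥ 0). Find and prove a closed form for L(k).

Claim: L(k) = 2^{k+1} − 1.

Base case: L(0) = 1, and 2^{0+1} − 1 = 2 − 1 = 1.
Assume L(m) = 2^{m+1} − 1 for some m ≥ 0.
Then L(m+1) = 2L(m) + 1 = 2·(2^{m+1} − 1) + 1 = 2^{m+2} − 2 + 1 = 2^{m+2} − 1.
This completes the inductive step, so L(k) = 2^{k+1} − 1 for all k ≥ 0.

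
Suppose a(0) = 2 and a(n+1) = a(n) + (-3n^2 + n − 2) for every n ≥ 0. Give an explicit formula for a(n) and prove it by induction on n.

Claim: a(n) = -n^3 + 2n^2 − 3n + 2.

Base case: a(0) = 2, and -0^3 + 2·0^2 − 3·0 + 2 = 2.
Assume a(r) = -r^3 + 2r^2 − 3r + 2.
Then a(r+1) = a(r) + (-3r^2 + r − 2) = (-r^3 + 2r^2 − 3r + 2) + (-3r^2 + r − 2) = -r^3 − r^2 − 2r,
and -(r+1)^3 + 2·(r+1)^2 − 3·(r+1) + 2 = -r^3 − r^2 − 2r.
By induction, a(n) = -n^3 + 2n^2 − 3n + 2 for all n ≥ 0.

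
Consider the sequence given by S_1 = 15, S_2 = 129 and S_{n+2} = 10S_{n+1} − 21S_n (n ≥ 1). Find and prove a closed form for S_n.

Claim: S_n = 3·7^n − 2·3^n.

Base cases: S_1 = 15 and 3·7^1 − 2·3^1 = 15; S_2 = 129 and 3·7^2 − 2·3^2 = 129.
Assume S_i = 3·7^i − 2·3^i for all 1 ≤ i ≤ j, where j ≥ 2.
Then S_{j+1} = 10S_j − 21S_{j−1} = 10·(3·7^j − 2·3^j) − 21·(3·7^{j−1} − 2·3^{j−1}) = 3·(10·7 − 21)7^{j−1} − 2·(10·3 − 21)3^{j−1} = 147·7^{j−1} − 18·3^{j−1} = 3·7^{j+1} − 2·3^{j+1}.
Hence S_n = 3·7^n − 2·3^n for every n ≥ 1, by strong induction.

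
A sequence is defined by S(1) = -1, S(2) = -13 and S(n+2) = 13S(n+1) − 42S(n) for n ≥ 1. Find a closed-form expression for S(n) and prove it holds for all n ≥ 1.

Claim: S(n) = -7^n + 6^n.

Base cases: S(1) = -1 and -7^1 + 6^1 = -1; S(2) = -13 and -7^2 + 6^2 = -13.
Assume S(j) = -7^j + 6^j for all 1 ≤ j ≤ k, where k ≥ 2.
Then S(k+1) = 13S(k) − 42S(k−1) = 13·(-7^k + 6^k) − 42·(-7^{k−1} + 6^{k−1}) = -(13·7 − 42)7^{k−1} + (13·6 − 42)6^{k−1} = -49·7^{k−1} + 36·6^{k−1} = -7^{k+1} + 6^{k+1}.
Hence S(n) = -7^n + 6^n for every n ≥ 1, by strong induction.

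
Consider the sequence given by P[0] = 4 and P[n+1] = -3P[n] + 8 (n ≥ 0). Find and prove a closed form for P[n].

Claim: P[n] = 2·(-3)^n + 2.

Base case: P[0] = 4, and 2·(-3)^0 + 2 = 2 + 2 = 4.
Assume P[j] = 2·(-3)^j + 2 for some j ≥ 0.
Then P[j+1] = -3P[j] + 8 = -3·(2·(-3)^j + 2) + 8 = -6·(-3)^j − 6 + 8 = 2·(-3)^{j+1} + 2.
So the formula holds for j+1, and by induction P[n] = 2·(-3)^n + 2 for all n ≥ 0.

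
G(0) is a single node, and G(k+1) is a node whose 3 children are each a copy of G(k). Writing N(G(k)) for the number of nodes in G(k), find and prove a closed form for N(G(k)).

Claim: N(G(k)) = (3^{k+1} − 1)/2.

Base case: N(G(0)) = 1, and (3^{0+1} − 1)/2 = 1.
Assume N(G(r)) = (3^{r+1} − 1)/2.
Then N(G(r+1)) = 1 + 3N(G(r)) = 1 + 3·(3^{r+1} − 1)/2 = 1 + (3^{r+2} − 3)/2 = (2 + 3^{r+2} − 3)/2 = (3^{r+2} − 1)/2.
This completes the inductive step, so N(G(k)) = (3^{k+1} − 1)/2 for all k ≥ 0.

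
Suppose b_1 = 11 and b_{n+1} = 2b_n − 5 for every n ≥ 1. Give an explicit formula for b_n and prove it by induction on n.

Claim: b_n = 3·2^n + 5.

Base case: b_1 = 11, and 3·2^1 + 5 = 6 + 5 = 11.
Assume b_m = 3·2^m + 5 for some m ≥ 1.
Then b_{m+1} = 2b_m − 5 = 2·(3·2^m + 5) − 5 = 6·2^m + 10 − 5 = 3·2^{m+1} + 5.
By induction, b_n = 3·2^n + 5 for all n ≥ 1.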